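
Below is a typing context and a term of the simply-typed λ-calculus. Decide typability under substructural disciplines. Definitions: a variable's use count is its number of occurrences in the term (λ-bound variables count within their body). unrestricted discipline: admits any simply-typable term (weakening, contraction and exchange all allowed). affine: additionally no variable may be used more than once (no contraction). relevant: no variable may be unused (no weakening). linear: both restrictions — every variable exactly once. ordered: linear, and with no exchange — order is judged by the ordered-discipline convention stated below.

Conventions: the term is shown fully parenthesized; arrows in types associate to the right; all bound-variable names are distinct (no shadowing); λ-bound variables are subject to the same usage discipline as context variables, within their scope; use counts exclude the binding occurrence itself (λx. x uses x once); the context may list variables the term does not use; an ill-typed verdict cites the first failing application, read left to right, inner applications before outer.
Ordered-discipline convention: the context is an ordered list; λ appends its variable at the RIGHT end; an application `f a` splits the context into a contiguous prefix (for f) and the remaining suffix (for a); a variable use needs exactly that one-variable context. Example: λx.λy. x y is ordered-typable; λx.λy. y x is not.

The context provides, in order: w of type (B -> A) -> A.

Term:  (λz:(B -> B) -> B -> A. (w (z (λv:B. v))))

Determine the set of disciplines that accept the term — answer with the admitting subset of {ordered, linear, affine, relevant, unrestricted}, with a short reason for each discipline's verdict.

accepted by: ordered, linear, affine, relevant, unrestricted
variable uses: w=1; z (λ-bound)=1; v (λ-bound)=1
left-to-right use order: w, z, v
typing: well-typed — term : ((B -> B) -> B -> A) -> A
ordered: ✓ — w, z, v: once each, no exchange needed
linear: ✓ — exactly-once usage across w, z, v
affine: ✓ — at most one use each (w, z, v)
relevant: ✓ — none of w, z, v goes unused
unrestricted: ✓ — type-checks (((B -> B) -> B -> A) -> A) and nothing is barred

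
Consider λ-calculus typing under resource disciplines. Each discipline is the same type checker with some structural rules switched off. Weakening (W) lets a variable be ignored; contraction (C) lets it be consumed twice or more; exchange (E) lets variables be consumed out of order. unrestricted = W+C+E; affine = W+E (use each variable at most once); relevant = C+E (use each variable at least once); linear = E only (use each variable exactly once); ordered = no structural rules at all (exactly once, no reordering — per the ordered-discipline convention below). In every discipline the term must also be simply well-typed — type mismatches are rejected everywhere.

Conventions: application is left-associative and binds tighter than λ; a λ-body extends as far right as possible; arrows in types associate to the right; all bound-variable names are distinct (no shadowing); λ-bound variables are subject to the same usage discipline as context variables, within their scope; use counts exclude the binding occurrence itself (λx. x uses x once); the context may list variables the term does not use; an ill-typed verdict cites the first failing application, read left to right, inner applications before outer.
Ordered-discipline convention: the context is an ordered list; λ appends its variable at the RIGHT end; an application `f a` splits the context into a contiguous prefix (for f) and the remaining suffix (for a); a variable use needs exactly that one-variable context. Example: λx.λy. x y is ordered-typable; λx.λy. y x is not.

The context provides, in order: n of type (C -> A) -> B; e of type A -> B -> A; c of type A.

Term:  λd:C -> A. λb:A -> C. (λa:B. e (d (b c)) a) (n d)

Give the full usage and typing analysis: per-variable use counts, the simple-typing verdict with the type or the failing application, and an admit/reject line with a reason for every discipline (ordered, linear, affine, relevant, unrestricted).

usage: n: 1; e: 1; c: 1; d (λ-bound): 2; b (λ-bound): 1; a (λ-bound): 1
use order (left to right): e, d, b, c, a, n, d
typing: well-typed — term : (C -> A) -> (A -> C) -> A
ordered: ✗, needs contraction — d ×2
linear: ✗, needs contraction — d ×2
affine: ✗, needs contraction — d ×2
relevant: ✓, every one of n, e, c, d, b, a appears
unrestricted: ✓, type-checks ((C -> A) -> (A -> C) -> A) and nothing is barred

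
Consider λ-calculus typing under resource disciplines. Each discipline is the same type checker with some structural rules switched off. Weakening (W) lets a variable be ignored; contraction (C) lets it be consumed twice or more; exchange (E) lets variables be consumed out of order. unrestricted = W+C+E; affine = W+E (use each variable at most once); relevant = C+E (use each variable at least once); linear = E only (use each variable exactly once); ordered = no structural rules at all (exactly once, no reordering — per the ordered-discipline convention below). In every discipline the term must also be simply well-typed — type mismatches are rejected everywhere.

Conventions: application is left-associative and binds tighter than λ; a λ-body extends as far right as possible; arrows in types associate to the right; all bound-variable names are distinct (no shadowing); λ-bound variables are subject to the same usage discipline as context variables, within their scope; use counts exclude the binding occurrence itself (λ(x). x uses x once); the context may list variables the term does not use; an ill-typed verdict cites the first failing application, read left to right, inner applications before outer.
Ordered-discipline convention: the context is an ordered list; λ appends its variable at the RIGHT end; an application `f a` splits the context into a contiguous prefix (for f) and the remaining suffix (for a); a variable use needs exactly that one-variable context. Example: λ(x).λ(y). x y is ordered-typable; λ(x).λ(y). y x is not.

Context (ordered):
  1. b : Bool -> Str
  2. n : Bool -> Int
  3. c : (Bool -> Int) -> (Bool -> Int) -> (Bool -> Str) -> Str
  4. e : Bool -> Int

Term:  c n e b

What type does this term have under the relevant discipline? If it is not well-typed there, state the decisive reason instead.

term : Str
counts: b: 1; n: 1; c: 1; e: 1
uses in reading order: c, n, e, b
typing: ✓ — Str
summary: ordered ✗; linear ✓; affine ✓; relevant ✓; unrestricted ✓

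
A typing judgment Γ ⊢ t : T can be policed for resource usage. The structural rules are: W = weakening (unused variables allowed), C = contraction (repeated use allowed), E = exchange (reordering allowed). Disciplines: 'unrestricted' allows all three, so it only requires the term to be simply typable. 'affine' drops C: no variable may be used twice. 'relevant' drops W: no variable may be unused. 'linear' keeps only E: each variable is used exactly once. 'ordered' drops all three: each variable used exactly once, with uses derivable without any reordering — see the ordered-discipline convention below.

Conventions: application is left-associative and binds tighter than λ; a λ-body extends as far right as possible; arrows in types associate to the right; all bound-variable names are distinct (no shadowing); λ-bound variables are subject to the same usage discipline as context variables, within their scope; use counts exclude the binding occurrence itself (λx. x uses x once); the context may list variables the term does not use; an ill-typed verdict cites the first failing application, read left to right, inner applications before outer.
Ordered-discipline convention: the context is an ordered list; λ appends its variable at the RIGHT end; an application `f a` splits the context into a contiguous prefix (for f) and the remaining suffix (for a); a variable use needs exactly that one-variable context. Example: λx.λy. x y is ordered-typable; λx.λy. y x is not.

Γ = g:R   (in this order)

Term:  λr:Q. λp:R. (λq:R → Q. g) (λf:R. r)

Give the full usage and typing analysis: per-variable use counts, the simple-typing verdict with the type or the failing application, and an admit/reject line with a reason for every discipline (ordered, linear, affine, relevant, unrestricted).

usage: g ×1, r [bound] ×1, p [bound] ×0, q [bound] ×0, f [bound] ×0
order of uses: g, r
typing: the term checks, with type Q → R → R
ordered: ✗, needs weakening: p, q, f unused
linear: ✗, needs weakening: p, q, f unused
affine: ✓, no duplicate uses among g, r, p, q, f
relevant: ✗, needs weakening: p, q, f unused
unrestricted: ✓, type-checks (Q → R → R) and nothing is barred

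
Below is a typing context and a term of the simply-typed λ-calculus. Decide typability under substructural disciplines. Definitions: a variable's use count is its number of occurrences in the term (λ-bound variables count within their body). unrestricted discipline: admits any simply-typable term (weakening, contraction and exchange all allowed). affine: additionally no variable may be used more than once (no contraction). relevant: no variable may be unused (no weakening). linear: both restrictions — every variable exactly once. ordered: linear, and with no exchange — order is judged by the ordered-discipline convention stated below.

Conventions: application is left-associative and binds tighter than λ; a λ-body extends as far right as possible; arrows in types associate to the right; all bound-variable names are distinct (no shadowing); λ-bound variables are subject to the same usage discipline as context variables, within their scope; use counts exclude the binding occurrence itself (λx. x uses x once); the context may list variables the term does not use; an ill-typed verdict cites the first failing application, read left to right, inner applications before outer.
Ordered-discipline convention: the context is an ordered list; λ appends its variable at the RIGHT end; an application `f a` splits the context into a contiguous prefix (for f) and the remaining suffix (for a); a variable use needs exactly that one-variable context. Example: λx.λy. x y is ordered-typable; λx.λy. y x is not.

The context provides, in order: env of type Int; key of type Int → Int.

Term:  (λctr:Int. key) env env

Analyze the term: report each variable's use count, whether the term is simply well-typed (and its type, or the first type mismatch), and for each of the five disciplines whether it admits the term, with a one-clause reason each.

counts: env: 2; key: 1; ctr [bound]: 0
uses in reading order: key, env, env
typing: ✓ — Int
ordered: ✗, uses contraction: env ×2; needs weakening: ctr unused
linear: ✗, uses contraction: env ×2; needs weakening: ctr unused
affine: ✗, uses contraction: env ×2
relevant: ✗, needs weakening: ctr unused
unrestricted: ✓, well-typed at Int; no restrictions here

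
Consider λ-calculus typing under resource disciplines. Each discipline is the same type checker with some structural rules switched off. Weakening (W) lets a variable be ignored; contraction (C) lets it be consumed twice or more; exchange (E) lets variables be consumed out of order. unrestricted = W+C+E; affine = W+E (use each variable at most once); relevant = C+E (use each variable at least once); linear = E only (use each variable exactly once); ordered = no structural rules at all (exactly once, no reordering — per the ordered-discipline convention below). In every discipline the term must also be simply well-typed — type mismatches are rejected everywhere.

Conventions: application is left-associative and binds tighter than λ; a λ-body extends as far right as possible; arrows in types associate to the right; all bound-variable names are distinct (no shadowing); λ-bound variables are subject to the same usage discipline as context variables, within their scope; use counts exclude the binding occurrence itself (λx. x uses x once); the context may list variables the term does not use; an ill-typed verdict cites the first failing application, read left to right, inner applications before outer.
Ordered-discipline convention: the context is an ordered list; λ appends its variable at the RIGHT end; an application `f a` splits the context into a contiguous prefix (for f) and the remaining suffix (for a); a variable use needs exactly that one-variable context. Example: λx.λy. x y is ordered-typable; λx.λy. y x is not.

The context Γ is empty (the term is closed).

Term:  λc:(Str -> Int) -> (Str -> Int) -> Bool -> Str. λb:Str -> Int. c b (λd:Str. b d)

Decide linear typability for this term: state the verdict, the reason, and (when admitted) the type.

no — needs contraction — b ×2
use counts: c (λ-bound): 1×; b (λ-bound): 2×; d (λ-bound): 1×
left-to-right use order: c, b, b, d
typing: well-typed at ((Str -> Int) -> (Str -> Int) -> Bool -> Str) -> (Str -> Int) -> Bool -> Str
per-discipline verdicts: ordered ✗; linear ✗; affine ✗; relevant ✓; unrestricted ✓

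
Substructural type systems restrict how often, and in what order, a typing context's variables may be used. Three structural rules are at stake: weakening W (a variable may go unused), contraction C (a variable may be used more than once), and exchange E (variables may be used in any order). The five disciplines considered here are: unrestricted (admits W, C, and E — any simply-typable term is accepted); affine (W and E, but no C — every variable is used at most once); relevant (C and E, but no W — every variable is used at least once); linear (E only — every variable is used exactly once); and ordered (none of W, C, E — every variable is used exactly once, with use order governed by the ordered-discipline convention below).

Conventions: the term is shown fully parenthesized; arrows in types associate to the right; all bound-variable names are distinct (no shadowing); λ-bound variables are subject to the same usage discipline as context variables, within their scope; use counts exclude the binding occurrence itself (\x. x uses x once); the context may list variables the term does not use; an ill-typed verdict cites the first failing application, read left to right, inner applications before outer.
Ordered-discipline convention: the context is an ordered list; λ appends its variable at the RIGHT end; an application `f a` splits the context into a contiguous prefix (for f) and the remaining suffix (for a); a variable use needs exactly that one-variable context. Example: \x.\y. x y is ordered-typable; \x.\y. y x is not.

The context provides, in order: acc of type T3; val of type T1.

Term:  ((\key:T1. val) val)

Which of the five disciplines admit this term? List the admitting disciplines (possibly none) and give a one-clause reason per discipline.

admitted in: unrestricted
counts: acc=0, val=2, key (λ-bound)=0
uses in reading order: val, val
typing: well-typed — term : T1
ordered ✗ (val ×2 used more than once (contraction); acc, key left unused)
linear ✗ (val ×2 used more than once (contraction); acc, key left unused)
affine ✗ (val ×2 used more than once (contraction))
relevant ✗ (acc, key left unused)
unrestricted ✓ (simply typable at T1; W, C, E all held)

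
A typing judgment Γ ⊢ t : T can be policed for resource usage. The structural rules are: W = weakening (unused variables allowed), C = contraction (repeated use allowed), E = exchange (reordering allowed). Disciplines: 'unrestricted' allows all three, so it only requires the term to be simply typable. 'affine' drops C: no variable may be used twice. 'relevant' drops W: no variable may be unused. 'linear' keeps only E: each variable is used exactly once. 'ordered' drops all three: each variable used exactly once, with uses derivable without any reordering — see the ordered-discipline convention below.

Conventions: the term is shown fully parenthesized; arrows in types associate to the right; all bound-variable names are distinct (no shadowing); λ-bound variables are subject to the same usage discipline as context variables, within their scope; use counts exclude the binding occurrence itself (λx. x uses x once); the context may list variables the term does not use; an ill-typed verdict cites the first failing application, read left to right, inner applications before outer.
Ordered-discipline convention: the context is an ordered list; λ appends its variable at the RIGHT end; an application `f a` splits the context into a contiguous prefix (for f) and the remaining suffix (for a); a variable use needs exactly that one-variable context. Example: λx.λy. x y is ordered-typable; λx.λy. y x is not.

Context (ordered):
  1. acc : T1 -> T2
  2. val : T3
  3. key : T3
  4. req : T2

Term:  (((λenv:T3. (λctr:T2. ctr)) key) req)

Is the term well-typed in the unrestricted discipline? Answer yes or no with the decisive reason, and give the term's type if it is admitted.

yes — type-checks (T2) and nothing is barred; term : T2
variable uses: acc=0, val=0, key=1, req=1, env (λ-bound)=0, ctr (λ-bound)=1
left-to-right use order: ctr, key, req
typing: the term checks, with type T2
across the five disciplines: ordered ✗ · linear ✗ · affine ✓ · relevant ✗ · unrestricted ✓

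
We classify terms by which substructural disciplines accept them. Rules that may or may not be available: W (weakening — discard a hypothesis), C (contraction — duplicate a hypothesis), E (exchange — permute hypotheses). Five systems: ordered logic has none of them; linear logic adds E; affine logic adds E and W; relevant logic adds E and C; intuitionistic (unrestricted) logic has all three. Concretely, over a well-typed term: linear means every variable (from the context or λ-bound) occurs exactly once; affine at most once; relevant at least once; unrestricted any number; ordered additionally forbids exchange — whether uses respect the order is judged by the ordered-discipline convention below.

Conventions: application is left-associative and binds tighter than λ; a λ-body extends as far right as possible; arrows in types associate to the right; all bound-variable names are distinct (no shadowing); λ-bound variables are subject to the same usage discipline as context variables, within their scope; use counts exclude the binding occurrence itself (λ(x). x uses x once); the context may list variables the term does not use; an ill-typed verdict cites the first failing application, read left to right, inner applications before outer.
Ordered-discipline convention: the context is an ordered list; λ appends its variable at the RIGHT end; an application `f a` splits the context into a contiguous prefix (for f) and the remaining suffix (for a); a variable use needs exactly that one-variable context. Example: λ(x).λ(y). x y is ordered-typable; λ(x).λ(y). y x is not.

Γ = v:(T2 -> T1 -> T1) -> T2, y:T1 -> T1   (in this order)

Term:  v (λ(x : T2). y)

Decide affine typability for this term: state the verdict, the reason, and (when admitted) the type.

yes — at most one use each (v, y, x); term : T2
usage: v=1, y=1, x [bound]=0
order of uses: v, y
typing: well-typed at T2
summary: ordered ✗, linear ✗, affine ✓, relevant ✗, unrestricted ✓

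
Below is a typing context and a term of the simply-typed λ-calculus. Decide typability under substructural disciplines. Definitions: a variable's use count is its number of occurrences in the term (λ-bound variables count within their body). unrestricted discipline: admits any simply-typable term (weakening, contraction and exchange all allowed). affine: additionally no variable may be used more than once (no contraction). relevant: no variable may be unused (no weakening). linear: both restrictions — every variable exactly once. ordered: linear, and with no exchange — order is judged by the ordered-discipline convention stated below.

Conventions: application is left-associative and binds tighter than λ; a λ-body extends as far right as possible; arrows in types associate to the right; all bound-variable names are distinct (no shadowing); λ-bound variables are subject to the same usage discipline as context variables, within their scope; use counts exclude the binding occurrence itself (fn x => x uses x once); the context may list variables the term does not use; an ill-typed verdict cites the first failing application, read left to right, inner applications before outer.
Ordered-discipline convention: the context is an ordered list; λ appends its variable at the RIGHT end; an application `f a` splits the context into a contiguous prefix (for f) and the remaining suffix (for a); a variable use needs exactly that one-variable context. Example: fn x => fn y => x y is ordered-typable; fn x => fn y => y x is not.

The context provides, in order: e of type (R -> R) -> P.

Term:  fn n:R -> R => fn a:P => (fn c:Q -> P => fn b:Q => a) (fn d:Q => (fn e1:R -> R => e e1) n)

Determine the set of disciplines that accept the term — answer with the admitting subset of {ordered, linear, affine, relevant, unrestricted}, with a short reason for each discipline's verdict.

admitted in: affine, unrestricted
counts: e: 1×, n (bound): 1×, a (bound): 1×, c (bound): 0×, b (bound): 0×, d (bound): 0×, e1 (bound): 1×
uses in reading order: a, e, e1, n
typing: well-typed — term : (R -> R) -> P -> Q -> P
ordered ✗ (unused: c, b, d — weakening required)
linear ✗ (unused: c, b, d — weakening required)
affine ✓ (e, n, a, c, b, d, e1: no repeats, contraction unneeded)
relevant ✗ (unused: c, b, d — weakening required)
unrestricted ✓ (typability at (R -> R) -> P -> Q -> P is all that's needed)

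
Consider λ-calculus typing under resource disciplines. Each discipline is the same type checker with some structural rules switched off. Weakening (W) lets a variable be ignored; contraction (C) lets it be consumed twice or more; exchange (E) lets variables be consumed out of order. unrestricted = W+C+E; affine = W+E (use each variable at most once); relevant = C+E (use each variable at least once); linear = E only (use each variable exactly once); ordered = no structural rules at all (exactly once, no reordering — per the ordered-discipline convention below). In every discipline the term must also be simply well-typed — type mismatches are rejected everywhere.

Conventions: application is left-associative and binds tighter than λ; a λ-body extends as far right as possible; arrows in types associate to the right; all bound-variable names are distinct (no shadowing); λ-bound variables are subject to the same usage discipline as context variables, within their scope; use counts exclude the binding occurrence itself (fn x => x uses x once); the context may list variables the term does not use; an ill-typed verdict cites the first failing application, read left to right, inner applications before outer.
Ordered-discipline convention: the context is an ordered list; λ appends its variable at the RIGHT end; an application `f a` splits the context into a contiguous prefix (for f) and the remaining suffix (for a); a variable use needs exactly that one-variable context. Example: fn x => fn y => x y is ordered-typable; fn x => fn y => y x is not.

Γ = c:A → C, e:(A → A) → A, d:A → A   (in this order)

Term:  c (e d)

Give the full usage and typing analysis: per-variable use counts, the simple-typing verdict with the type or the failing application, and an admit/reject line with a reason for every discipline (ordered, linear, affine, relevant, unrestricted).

use counts: c: 1×; e: 1×; d: 1×
uses in reading order: c, e, d
typing: ✓ — C
ordered: ✓ — single-use (c, e, d), ordered derivation ok
linear: ✓ — c, e, d: one use apiece
affine: ✓ — no duplicate uses among c, e, d
relevant: ✓ — at least one use each (c, e, d)
unrestricted: ✓ — well-typed at C; no restrictions here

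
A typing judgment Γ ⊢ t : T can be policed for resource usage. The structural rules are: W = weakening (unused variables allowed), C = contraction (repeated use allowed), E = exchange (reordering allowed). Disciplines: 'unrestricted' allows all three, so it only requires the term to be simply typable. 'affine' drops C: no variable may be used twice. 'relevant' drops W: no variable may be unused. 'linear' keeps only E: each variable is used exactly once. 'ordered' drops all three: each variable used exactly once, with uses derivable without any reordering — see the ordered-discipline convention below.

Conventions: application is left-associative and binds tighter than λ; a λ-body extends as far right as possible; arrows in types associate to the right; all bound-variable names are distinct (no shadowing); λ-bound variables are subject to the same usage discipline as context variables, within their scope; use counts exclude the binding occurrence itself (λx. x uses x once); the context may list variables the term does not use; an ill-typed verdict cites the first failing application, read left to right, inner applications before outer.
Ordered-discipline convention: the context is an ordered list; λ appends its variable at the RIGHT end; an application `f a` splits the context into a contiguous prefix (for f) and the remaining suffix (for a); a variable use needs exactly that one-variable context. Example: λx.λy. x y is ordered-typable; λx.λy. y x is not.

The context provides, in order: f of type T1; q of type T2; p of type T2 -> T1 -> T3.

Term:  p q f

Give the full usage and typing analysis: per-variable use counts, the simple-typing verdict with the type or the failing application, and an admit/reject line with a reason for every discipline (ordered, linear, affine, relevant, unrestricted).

variable uses: f: 1×; q: 1×; p: 1×
uses in reading order: p, q, f
typing: ✓ — T3
ordered: ✗ — needs exchange: uses follow p, q, f
linear: ✓ — exactly-once usage across f, q, p
affine: ✓ — none of f, q, p used more than once
relevant: ✓ — f, q, p: all used, weakening unneeded
unrestricted: ✓ — type-checks (T3) and nothing is barred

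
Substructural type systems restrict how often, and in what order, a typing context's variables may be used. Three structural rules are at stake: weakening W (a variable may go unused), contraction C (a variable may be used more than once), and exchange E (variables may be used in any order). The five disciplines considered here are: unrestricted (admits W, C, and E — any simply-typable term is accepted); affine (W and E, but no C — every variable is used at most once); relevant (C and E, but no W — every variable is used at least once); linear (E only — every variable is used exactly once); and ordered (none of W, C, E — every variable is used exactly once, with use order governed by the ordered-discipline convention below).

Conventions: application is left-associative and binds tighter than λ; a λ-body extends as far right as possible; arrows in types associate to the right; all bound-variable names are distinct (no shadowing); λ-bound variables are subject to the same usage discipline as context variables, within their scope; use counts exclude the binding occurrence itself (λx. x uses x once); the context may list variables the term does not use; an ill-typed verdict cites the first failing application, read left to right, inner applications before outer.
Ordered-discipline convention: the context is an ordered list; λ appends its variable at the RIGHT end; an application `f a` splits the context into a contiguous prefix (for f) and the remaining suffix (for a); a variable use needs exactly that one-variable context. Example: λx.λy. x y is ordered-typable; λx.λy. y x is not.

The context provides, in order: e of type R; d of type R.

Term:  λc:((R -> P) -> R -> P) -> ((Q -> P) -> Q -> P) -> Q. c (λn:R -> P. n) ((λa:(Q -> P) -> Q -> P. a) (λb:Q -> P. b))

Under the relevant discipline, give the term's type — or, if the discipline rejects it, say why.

not well-typed under relevant — unused: e, d — weakening required
counts: e: 0, d: 0, c (bound): 1, n (bound): 1, a (bound): 1, b (bound): 1
uses in reading order: c, n, a, b
typing: the term checks, with type (((R -> P) -> R -> P) -> ((Q -> P) -> Q -> P) -> Q) -> Q
per-discipline verdicts: ordered ✗ | linear ✗ | affine ✓ | relevant ✗ | unrestricted ✓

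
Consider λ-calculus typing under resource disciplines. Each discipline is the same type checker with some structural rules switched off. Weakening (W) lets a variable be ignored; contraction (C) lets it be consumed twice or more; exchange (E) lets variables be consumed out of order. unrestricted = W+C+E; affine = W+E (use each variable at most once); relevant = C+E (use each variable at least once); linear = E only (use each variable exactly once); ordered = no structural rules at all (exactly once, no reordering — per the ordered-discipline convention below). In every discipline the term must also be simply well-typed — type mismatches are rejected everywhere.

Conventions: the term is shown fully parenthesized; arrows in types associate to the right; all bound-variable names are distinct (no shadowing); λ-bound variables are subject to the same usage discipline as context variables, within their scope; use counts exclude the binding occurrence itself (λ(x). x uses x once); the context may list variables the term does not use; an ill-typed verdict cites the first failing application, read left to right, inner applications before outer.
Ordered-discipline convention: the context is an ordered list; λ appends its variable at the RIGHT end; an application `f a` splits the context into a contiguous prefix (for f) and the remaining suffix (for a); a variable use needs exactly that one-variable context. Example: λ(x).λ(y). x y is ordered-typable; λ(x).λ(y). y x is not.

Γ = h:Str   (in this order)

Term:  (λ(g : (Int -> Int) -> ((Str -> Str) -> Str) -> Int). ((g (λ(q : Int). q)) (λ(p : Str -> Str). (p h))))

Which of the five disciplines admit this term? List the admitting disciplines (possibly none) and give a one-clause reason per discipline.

accepted by: linear, affine, relevant, unrestricted
counts: h=1, g (bound)=1, q (bound)=1, p (bound)=1
uses in reading order: g, q, p, h
typing: well-typed — term : ((Int -> Int) -> ((Str -> Str) -> Str) -> Int) -> Int
ordered: ✗, needs exchange: uses follow g, q, p, h
linear: ✓, exactly-once usage across h, g, q, p
affine: ✓, h, g, q, p: no repeats, contraction unneeded
relevant: ✓, at least one use each (h, g, q, p)
unrestricted: ✓, typability at ((Int -> Int) -> ((Str -> Str) -> Str) -> Int) -> Int is all that's needed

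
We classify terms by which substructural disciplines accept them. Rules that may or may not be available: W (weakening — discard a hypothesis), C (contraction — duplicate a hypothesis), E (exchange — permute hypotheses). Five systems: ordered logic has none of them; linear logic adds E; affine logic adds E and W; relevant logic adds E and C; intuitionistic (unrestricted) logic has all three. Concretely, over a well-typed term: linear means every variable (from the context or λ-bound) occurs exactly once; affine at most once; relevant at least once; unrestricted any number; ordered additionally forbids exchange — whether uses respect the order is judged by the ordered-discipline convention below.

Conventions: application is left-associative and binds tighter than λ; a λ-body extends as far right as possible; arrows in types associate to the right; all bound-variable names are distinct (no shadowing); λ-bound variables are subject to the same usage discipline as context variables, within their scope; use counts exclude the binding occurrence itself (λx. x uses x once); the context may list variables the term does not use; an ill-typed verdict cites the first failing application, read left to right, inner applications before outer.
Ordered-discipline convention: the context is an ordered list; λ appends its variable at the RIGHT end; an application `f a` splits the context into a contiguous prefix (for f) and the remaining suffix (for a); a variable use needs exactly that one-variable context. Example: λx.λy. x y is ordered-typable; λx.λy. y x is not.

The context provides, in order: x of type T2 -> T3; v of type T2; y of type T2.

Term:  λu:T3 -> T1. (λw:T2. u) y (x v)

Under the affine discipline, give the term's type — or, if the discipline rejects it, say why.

term : (T3 -> T1) -> T1
variable uses: x: 1×; v: 1×; y: 1×; u (λ-bound): 1×; w (λ-bound): 0×
left-to-right use order: u, y, x, v
typing: well-typed — term : (T3 -> T1) -> T1
per-discipline verdicts: ordered ✗ | linear ✗ | affine ✓ | relevant ✗ | unrestricted ✓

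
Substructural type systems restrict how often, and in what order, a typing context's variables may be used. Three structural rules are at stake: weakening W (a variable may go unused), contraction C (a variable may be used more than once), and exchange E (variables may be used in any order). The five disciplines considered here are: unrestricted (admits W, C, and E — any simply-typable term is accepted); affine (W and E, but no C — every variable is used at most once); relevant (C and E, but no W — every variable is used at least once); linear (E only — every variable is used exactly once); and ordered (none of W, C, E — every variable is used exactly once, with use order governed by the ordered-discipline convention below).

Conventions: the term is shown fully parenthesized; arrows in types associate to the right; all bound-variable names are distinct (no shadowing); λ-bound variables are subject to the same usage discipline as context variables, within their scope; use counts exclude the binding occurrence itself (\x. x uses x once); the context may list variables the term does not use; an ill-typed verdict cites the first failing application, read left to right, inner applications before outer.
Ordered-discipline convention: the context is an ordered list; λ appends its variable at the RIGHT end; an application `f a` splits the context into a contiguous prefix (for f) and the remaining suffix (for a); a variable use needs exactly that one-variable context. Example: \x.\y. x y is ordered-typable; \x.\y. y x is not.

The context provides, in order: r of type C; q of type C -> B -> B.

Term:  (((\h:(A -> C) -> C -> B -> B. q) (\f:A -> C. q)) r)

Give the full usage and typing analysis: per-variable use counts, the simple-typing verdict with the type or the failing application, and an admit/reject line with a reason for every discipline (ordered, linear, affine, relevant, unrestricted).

usage: r: 1×; q: 2×; h [bound]: 0×; f [bound]: 0×
use order (left to right): q, q, r
typing: well-typed — term : B -> B
ordered: ✗ — uses contraction: q ×2; h, f never used (weakening)
linear: ✗ — uses contraction: q ×2; h, f never used (weakening)
affine: ✗ — uses contraction: q ×2
relevant: ✗ — h, f never used (weakening)
unrestricted: ✓ — type-checks (B -> B) and nothing is barred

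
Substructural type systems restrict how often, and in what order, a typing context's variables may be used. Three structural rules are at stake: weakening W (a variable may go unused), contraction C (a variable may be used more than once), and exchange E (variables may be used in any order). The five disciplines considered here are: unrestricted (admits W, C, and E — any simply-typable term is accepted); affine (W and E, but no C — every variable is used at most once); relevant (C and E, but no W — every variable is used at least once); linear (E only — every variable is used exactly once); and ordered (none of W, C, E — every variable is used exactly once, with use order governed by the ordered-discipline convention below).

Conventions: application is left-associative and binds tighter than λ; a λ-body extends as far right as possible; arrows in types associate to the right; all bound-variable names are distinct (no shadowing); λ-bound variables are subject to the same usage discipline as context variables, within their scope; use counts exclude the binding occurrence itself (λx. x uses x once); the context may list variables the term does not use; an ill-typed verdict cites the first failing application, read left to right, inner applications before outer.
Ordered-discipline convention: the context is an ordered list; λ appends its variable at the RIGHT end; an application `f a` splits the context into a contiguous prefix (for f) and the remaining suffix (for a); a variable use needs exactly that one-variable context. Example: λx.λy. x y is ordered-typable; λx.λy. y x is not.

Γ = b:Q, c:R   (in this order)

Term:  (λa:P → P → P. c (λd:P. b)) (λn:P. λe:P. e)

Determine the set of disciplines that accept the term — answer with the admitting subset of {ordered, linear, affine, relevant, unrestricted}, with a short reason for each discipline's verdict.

admitting disciplines: none
counts: b: 1; c: 1; a [bound]: 0; d [bound]: 0; n [bound]: 0; e [bound]: 1
uses in reading order: c, b, e
typing: ill-typed: can't apply a value of type R
ordered ✗ (the type mismatch rejects it)
linear ✗ (not simply typable)
affine ✗ (fails simple typing)
relevant ✗ (a type mismatch blocks all five)
unrestricted ✗ (the type mismatch rejects it)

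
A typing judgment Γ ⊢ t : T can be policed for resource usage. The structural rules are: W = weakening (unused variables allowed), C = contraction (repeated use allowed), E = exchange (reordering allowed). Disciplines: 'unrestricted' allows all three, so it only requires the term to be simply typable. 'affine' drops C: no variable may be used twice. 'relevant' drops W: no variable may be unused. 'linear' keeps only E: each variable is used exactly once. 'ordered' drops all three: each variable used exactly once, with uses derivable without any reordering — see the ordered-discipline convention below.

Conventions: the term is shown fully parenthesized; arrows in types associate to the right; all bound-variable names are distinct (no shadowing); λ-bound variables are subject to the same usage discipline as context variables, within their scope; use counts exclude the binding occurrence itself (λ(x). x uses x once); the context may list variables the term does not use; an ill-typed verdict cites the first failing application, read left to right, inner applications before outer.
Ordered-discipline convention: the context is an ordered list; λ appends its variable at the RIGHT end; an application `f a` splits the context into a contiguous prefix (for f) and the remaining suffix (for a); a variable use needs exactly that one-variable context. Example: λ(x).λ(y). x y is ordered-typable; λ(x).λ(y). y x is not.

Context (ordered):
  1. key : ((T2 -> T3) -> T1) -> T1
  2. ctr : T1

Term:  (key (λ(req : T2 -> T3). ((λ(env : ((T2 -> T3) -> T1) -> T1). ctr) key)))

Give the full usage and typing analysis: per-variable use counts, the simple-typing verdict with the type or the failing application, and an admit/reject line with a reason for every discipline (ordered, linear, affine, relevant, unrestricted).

counts: key: 2×; ctr: 1×; req (λ-bound): 0×; env (λ-bound): 0×
uses in reading order: key, ctr, key
typing: well-typed — term : T1
ordered: ✗ — repeated use of key ×2; unused: req, env — weakening required
linear: ✗ — repeated use of key ×2; unused: req, env — weakening required
affine: ✗ — repeated use of key ×2
relevant: ✗ — unused: req, env — weakening required
unrestricted: ✓ — type-checks (T1) and nothing is barred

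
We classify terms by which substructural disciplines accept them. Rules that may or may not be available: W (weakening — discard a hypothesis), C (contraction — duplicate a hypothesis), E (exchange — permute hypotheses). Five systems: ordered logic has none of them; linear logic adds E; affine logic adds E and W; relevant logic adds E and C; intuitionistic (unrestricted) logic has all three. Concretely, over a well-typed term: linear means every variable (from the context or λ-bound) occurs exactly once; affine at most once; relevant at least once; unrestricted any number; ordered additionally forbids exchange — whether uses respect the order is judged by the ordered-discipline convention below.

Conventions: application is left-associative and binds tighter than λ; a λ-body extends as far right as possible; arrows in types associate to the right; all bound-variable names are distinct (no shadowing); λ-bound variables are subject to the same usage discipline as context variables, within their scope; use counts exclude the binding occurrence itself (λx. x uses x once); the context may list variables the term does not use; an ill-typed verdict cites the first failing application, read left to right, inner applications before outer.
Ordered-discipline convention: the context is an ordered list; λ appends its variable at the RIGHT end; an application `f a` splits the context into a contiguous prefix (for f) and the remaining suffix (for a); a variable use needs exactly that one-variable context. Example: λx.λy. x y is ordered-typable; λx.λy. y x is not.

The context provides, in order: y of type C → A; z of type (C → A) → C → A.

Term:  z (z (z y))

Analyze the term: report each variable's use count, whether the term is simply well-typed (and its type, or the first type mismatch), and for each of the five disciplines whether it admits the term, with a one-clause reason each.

usage: y=1, z=3
order of uses: z, z, z, y
typing: well-typed — term : C → A
ordered: ✗ — needs contraction — z ×3
linear: ✗ — needs contraction — z ×3
affine: ✗ — needs contraction — z ×3
relevant: ✓ — y, z: all used, weakening unneeded
unrestricted: ✓ — typability at C → A is all that's needed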